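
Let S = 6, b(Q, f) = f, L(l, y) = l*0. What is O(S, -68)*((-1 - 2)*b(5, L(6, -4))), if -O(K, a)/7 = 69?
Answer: 0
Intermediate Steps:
L(l, y) = 0
O(K, a) = -483 (O(K, a) = -7*69 = -483)
O(S, -68)*((-1 - 2)*b(5, L(6, -4))) = -483*(-1 - 2)*0 = -(-1449)*0 = -483*0 = 0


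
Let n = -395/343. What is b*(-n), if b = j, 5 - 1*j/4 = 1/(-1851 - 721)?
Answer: 5080095/220549 ≈ 23.034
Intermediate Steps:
j = 12861/643 (j = 20 - 4/(-1851 - 721) = 20 - 4/(-2572) = 20 - 4*(-1/2572) = 20 + 1/643 = 12861/643 ≈ 20.002)
n = -395/343 (n = -395*1/343 = -395/343 ≈ -1.1516)
b = 12861/643 ≈ 20.002
b*(-n) = 12861*(-1*(-395/343))/643 = (12861/643)*(395/343) = 5080095/220549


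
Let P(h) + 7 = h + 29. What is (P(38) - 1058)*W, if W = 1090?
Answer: -1087820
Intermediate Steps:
P(h) = 22 + h (P(h) = -7 + (h + 29) = -7 + (29 + h) = 22 + h)
(P(38) - 1058)*W = ((22 + 38) - 1058)*1090 = (60 - 1058)*1090 = -998*1090 = -1087820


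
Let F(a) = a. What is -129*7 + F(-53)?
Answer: -956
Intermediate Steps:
-129*7 + F(-53) = -129*7 - 53 = -903 - 53 = -956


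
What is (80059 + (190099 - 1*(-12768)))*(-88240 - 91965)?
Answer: -50984679830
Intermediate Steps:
(80059 + (190099 - 1*(-12768)))*(-88240 - 91965) = (80059 + (190099 + 12768))*(-180205) = (80059 + 202867)*(-180205) = 282926*(-180205) = -50984679830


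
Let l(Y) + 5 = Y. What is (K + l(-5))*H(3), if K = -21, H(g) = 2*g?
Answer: -186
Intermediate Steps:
l(Y) = -5 + Y
(K + l(-5))*H(3) = (-21 + (-5 - 5))*(2*3) = (-21 - 10)*6 = -31*6 = -186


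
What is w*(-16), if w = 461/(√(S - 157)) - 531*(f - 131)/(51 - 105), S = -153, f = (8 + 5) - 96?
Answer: 101008/3 + 3688*I*√310/155 ≈ 33669.0 + 418.93*I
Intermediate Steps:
f = -83 (f = 13 - 96 = -83)
w = -6313/3 - 461*I*√310/310 (w = 461/(√(-153 - 157)) - 531*(-83 - 131)/(51 - 105) = 461/(√(-310)) - 531/((-54/(-214))) = 461/((I*√310)) - 531/((-54*(-1/214))) = 461*(-I*√310/310) - 531/27/107 = -461*I*√310/310 - 531*107/27 = -461*I*√310/310 - 6313/3 = -6313/3 - 461*I*√310/310 ≈ -2104.3 - 26.183*I)
w*(-16) = (-6313/3 - 461*I*√310/310)*(-16) = 101008/3 + 3688*I*√310/155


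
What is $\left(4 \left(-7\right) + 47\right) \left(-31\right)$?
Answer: $-589$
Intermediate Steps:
$\left(4 \left(-7\right) + 47\right) \left(-31\right) = \left(-28 + 47\right) \left(-31\right) = 19 \left(-31\right) = -589$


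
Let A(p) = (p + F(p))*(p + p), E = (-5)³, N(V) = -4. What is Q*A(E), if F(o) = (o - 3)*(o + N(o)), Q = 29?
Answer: -118805750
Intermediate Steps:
E = -125
F(o) = (-4 + o)*(-3 + o) (F(o) = (o - 3)*(o - 4) = (-3 + o)*(-4 + o) = (-4 + o)*(-3 + o))
A(p) = 2*p*(12 + p² - 6*p) (A(p) = (p + (12 + p² - 7*p))*(p + p) = (12 + p² - 6*p)*(2*p) = 2*p*(12 + p² - 6*p))
Q*A(E) = 29*(2*(-125)*(12 + (-125)² - 6*(-125))) = 29*(2*(-125)*(12 + 15625 + 750)) = 29*(2*(-125)*16387) = 29*(-4096750) = -118805750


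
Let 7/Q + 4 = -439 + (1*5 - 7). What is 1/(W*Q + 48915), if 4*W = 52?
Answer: 445/21767084 ≈ 2.0444e-5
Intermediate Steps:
W = 13 (W = (¼)*52 = 13)
Q = -7/445 (Q = 7/(-4 + (-439 + (1*5 - 7))) = 7/(-4 + (-439 + (5 - 7))) = 7/(-4 + (-439 - 2)) = 7/(-4 - 441) = 7/(-445) = 7*(-1/445) = -7/445 ≈ -0.015730)
1/(W*Q + 48915) = 1/(13*(-7/445) + 48915) = 1/(-91/445 + 48915) = 1/(21767084/445) = 445/21767084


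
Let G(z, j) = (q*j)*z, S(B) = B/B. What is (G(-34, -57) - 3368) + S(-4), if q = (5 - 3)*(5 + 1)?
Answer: 19889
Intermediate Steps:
q = 12 (q = 2*6 = 12)
S(B) = 1
G(z, j) = 12*j*z (G(z, j) = (12*j)*z = 12*j*z)
(G(-34, -57) - 3368) + S(-4) = (12*(-57)*(-34) - 3368) + 1 = (23256 - 3368) + 1 = 19888 + 1 = 19889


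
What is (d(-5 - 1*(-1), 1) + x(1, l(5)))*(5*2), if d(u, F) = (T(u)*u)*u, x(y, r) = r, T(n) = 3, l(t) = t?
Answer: 530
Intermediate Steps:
d(u, F) = 3*u² (d(u, F) = (3*u)*u = 3*u²)
(d(-5 - 1*(-1), 1) + x(1, l(5)))*(5*2) = (3*(-5 - 1*(-1))² + 5)*(5*2) = (3*(-5 + 1)² + 5)*10 = (3*(-4)² + 5)*10 = (3*16 + 5)*10 = (48 + 5)*10 = 53*10 = 530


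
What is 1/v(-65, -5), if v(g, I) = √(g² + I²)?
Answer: √170/850 ≈ 0.015339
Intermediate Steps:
v(g, I) = √(I² + g²)
1/v(-65, -5) = 1/(√((-5)² + (-65)²)) = 1/(√(25 + 4225)) = 1/(√4250) = 1/(5*√170) = √170/850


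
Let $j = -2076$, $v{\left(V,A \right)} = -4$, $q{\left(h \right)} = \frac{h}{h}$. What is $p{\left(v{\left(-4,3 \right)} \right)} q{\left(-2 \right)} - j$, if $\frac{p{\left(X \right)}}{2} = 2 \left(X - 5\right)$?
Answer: $2040$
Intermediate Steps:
$q{\left(h \right)} = 1$
$p{\left(X \right)} = -20 + 4 X$ ($p{\left(X \right)} = 2 \cdot 2 \left(X - 5\right) = 2 \cdot 2 \left(-5 + X\right) = 2 \left(-10 + 2 X\right) = -20 + 4 X$)
$p{\left(v{\left(-4,3 \right)} \right)} q{\left(-2 \right)} - j = \left(-20 + 4 \left(-4\right)\right) 1 - -2076 = \left(-20 - 16\right) 1 + 2076 = \left(-36\right) 1 + 2076 = -36 + 2076 = 2040$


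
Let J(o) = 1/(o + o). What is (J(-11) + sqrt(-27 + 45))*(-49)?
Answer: 49/22 - 147*sqrt(2) ≈ -205.66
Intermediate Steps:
J(o) = 1/(2*o)
(J(-11) + sqrt(-27 + 45))*(-49) = ((1/2)/(-11) + sqrt(-27 + 45))*(-49) = ((1/2)*(-1/11) + sqrt(18))*(-49) = (-1/22 + 3*sqrt(2))*(-49) = 49/22 - 147*sqrt(2)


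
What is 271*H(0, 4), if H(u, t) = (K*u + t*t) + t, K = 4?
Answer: 5420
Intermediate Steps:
H(u, t) = t + t**2 + 4*u (H(u, t) = (4*u + t*t) + t = (4*u + t**2) + t = (t**2 + 4*u) + t = t + t**2 + 4*u)
271*H(0, 4) = 271*(4 + 4**2 + 4*0) = 271*(4 + 16 + 0) = 271*20 = 5420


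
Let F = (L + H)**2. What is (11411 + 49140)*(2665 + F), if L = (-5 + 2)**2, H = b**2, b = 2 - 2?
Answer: 166273046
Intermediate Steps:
b = 0
H = 0 (H = 0**2 = 0)
L = 9 (L = (-3)**2 = 9)
F = 81 (F = (9 + 0)**2 = 9**2 = 81)
(11411 + 49140)*(2665 + F) = (11411 + 49140)*(2665 + 81) = 60551*2746 = 166273046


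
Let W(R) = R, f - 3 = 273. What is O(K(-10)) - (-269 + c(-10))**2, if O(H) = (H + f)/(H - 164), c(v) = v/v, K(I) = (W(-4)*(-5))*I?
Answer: -6536003/91 ≈ -71824.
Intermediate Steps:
f = 276 (f = 3 + 273 = 276)
K(I) = 20*I (K(I) = (-4*(-5))*I = 20*I)
c(v) = 1
O(H) = (276 + H)/(-164 + H) (O(H) = (H + 276)/(H - 164) = (276 + H)/(-164 + H))
O(K(-10)) - (-269 + c(-10))**2 = (276 + 20*(-10))/(-164 + 20*(-10)) - (-269 + 1)**2 = (276 - 200)/(-164 - 200) - 1*(-268)**2 = 76/(-364) - 1*71824 = -1/364*76 - 71824 = -19/91 - 71824 = -6536003/91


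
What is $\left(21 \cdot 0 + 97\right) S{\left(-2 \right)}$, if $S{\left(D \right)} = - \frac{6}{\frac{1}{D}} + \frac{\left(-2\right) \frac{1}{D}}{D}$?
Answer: $\frac{2231}{2} \approx 1115.5$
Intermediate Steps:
$S{\left(D \right)} = - 6 D - \frac{2}{D^{2}}$
$\left(21 \cdot 0 + 97\right) S{\left(-2 \right)} = \left(21 \cdot 0 + 97\right) \left(\left(-6\right) \left(-2\right) - \frac{2}{4}\right) = \left(0 + 97\right) \left(12 - \frac{1}{2}\right) = 97 \left(12 - \frac{1}{2}\right) = 97 \cdot \frac{23}{2} = \frac{2231}{2}$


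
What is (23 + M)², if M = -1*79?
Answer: 3136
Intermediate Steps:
M = -79
(23 + M)² = (23 - 79)² = (-56)² = 3136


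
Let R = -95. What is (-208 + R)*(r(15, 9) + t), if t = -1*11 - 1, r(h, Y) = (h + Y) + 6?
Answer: -5454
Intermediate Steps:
r(h, Y) = 6 + Y + h (r(h, Y) = (Y + h) + 6 = 6 + Y + h)
t = -12 (t = -11 - 1 = -12)
(-208 + R)*(r(15, 9) + t) = (-208 - 95)*((6 + 9 + 15) - 12) = -303*(30 - 12) = -303*18 = -5454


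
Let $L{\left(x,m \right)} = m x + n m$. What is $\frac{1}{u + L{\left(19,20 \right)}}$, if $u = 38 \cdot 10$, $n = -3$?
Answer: $\frac{1}{700} \approx 0.0014286$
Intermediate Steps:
$u = 380$
$L{\left(x,m \right)} = - 3 m + m x$ ($L{\left(x,m \right)} = m x - 3 m = - 3 m + m x$)
$\frac{1}{u + L{\left(19,20 \right)}} = \frac{1}{380 + 20 \left(-3 + 19\right)} = \frac{1}{380 + 20 \cdot 16} = \frac{1}{380 + 320} = \frac{1}{700}$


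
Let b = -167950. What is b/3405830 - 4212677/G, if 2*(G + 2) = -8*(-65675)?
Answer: -1439178183601/89470472934 ≈ -16.086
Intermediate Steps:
G = 262698 (G = -2 + (-8*(-65675))/2 = -2 + (1/2)*525400 = -2 + 262700 = 262698)
b/3405830 - 4212677/G = -167950/3405830 - 4212677/262698 = -167950*1/3405830 - 4212677*1/262698 = -16795/340583 - 4212677/262698 = -1439178183601/89470472934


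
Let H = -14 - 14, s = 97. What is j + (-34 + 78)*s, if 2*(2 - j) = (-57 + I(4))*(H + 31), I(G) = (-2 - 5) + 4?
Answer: 4360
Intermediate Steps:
H = -28
I(G) = -3 (I(G) = -7 + 4 = -3)
j = 92 (j = 2 - (-57 - 3)*(-28 + 31)/2 = 2 - (-30)*3 = 2 - ½*(-180) = 2 + 90 = 92)
j + (-34 + 78)*s = 92 + (-34 + 78)*97 = 92 + 44*97 = 92 + 4268 = 4360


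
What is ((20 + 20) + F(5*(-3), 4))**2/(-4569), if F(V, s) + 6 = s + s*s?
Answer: -972/1523 ≈ -0.63821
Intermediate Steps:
F(V, s) = -6 + s + s**2 (F(V, s) = -6 + (s + s*s) = -6 + (s + s**2) = -6 + s + s**2)
((20 + 20) + F(5*(-3), 4))**2/(-4569) = ((20 + 20) + (-6 + 4 + 4**2))**2/(-4569) = (40 + (-6 + 4 + 16))**2*(-1/4569) = (40 + 14)**2*(-1/4569) = 54**2*(-1/4569) = 2916*(-1/4569) = -972/1523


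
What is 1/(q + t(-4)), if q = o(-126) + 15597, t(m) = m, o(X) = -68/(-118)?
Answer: 59/920021 ≈ 6.4129e-5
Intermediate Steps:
o(X) = 34/59 (o(X) = -68*(-1/118) = 34/59)
q = 920257/59 (q = 34/59 + 15597 = 920257/59 ≈ 15598.)
1/(q + t(-4)) = 1/(920257/59 - 4) = 1/(920021/59) = 59/920021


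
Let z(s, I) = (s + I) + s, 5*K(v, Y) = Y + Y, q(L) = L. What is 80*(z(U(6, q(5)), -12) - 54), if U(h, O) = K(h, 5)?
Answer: -4960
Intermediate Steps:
K(v, Y) = 2*Y/5 (K(v, Y) = (Y + Y)/5 = (2*Y)/5 = 2*Y/5)
U(h, O) = 2 (U(h, O) = (⅖)*5 = 2)
z(s, I) = I + 2*s (z(s, I) = (I + s) + s = I + 2*s)
80*(z(U(6, q(5)), -12) - 54) = 80*((-12 + 2*2) - 54) = 80*((-12 + 4) - 54) = 80*(-8 - 54) = 80*(-62) = -4960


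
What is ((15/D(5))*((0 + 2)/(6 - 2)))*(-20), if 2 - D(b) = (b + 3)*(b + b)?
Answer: 25/13 ≈ 1.9231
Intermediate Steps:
D(b) = 2 - 2*b*(3 + b) (D(b) = 2 - (b + 3)*(b + b) = 2 - (3 + b)*2*b = 2 - 2*b*(3 + b))
((15/D(5))*((0 + 2)/(6 - 2)))*(-20) = ((15/(2 - 6*5 - 2*5**2))*((0 + 2)/(6 - 2)))*(-20) = ((15/(2 - 30 - 2*25))*(2/4))*(-20) = ((15/(2 - 30 - 50))*((1/4)*2))*(-20) = ((15/(-78))*(1/2))*(-20) = ((15*(-1/78))*(1/2))*(-20) = -5/26*1/2*(-20) = -5/52*(-20) = 25/13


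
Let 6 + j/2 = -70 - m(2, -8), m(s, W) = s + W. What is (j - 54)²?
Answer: 37636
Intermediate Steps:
m(s, W) = W + s
j = -140 (j = -12 + 2*(-70 - (-8 + 2)) = -12 + 2*(-70 - 1*(-6)) = -12 + 2*(-70 + 6) = -12 + 2*(-64) = -12 - 128 = -140)
(j - 54)² = (-140 - 54)² = (-194)² = 37636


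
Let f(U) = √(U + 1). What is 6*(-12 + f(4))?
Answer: -72 + 6*√5 ≈ -58.584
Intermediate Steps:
f(U) = √(1 + U)
6*(-12 + f(4)) = 6*(-12 + √(1 + 4)) = 6*(-12 + √5) = -72 + 6*√5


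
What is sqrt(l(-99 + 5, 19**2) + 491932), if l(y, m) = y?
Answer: sqrt(491838) ≈ 701.31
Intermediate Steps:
sqrt(l(-99 + 5, 19**2) + 491932) = sqrt((-99 + 5) + 491932) = sqrt(-94 + 491932) = sqrt(491838)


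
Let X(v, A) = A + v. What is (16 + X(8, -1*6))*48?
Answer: 864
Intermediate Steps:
(16 + X(8, -1*6))*48 = (16 + (-1*6 + 8))*48 = (16 + (-6 + 8))*48 = (16 + 2)*48 = 18*48 = 864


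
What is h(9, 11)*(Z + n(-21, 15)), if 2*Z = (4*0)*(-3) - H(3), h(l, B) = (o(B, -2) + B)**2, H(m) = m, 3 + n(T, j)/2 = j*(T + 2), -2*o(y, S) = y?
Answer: -139755/8 ≈ -17469.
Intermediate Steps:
o(y, S) = -y/2
n(T, j) = -6 + 2*j*(2 + T) (n(T, j) = -6 + 2*(j*(T + 2)) = -6 + 2*(j*(2 + T)) = -6 + 2*j*(2 + T))
h(l, B) = B**2/4 (h(l, B) = (-B/2 + B)**2 = (B/2)**2 = B**2/4)
Z = -3/2 (Z = ((4*0)*(-3) - 1*3)/2 = (0*(-3) - 3)/2 = (0 - 3)/2 = (1/2)*(-3) = -3/2 ≈ -1.5000)
h(9, 11)*(Z + n(-21, 15)) = ((1/4)*11**2)*(-3/2 + (-6 + 4*15 + 2*(-21)*15)) = ((1/4)*121)*(-3/2 + (-6 + 60 - 630)) = 121*(-3/2 - 576)/4 = (121/4)*(-1155/2) = -139755/8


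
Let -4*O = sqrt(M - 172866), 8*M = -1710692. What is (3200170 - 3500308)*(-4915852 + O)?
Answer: 1475433987576 + 150069*I*sqrt(1546810)/4 ≈ 1.4754e+12 + 4.666e+7*I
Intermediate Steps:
M = -427673/2 (M = (1/8)*(-1710692) = -427673/2 ≈ -2.1384e+5)
O = -I*sqrt(1546810)/8 (O = -sqrt(-427673/2 - 172866)/4 = -I*sqrt(1546810)/8 ≈ -155.46*I)
(3200170 - 3500308)*(-4915852 + O) = (3200170 - 3500308)*(-4915852 - I*sqrt(1546810)/8) = -300138*(-4915852 - I*sqrt(1546810)/8) = 1475433987576 + 150069*I*sqrt(1546810)/4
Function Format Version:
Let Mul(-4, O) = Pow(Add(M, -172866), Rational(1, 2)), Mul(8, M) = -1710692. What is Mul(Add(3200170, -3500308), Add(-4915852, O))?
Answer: Add(1475433987576, Mul(Rational(150069, 4), I, Pow(1546810, Rational(1, 2)))) ≈ Add(1.4754e+12, Mul(4.6660e+7, I))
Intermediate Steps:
M = Rational(-427673, 2) (M = Mul(Rational(1, 8), -1710692) = Rational(-427673, 2) ≈ -2.1384e+5)
O = Mul(Rational(-1, 8), I, Pow(1546810, Rational(1, 2))) (O = Mul(Rational(-1, 4), Pow(Add(Rational(-427673, 2), -172866), Rational(1, 2))) = Mul(Rational(-1, 4), Pow(Rational(-773405, 2), Rational(1, 2))) = Mul(Rational(-1, 4), Mul(Rational(1, 2), I, Pow(1546810, Rational(1, 2)))) = Mul(Rational(-1, 8), I, Pow(1546810, Rational(1, 2))) ≈ Mul(-155.46, I))
Mul(Add(3200170, -3500308), Add(-4915852, O)) = Mul(Add(3200170, -3500308), Add(-4915852, Mul(Rational(-1, 8), I, Pow(1546810, Rational(1, 2))))) = Mul(-300138, Add(-4915852, Mul(Rational(-1, 8), I, Pow(1546810, Rational(1, 2))))) = Add(1475433987576, Mul(Rational(150069, 4), I, Pow(1546810, Rational(1, 2))))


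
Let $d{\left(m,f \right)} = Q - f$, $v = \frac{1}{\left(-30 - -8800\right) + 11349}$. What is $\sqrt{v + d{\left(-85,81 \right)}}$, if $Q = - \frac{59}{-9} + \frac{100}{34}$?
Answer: $\frac{i \sqrt{75279846133261}}{1026069} \approx 8.456 i$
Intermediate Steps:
$Q = \frac{1453}{153}$ ($Q = \left(-59\right) \left(- \frac{1}{9}\right) + 100 \cdot \frac{1}{34} = \frac{59}{9} + \frac{50}{17} = \frac{1453}{153} \approx 9.4967$)
$v = \frac{1}{20119}$ ($v = \frac{1}{\left(-30 + 8800\right) + 11349} = \frac{1}{8770 + 11349} = \frac{1}{20119} \approx 4.9704 \cdot 10^{-5}$)
$d{\left(m,f \right)} = \frac{1453}{153} - f$
$\sqrt{v + d{\left(-85,81 \right)}} = \sqrt{\frac{1}{20119} + \left(\frac{1453}{153} - 81\right)} = \sqrt{\frac{1}{20119} - \frac{10940}{153}} = \sqrt{- \frac{220101707}{3078207}} = \frac{i \sqrt{75279846133261}}{1026069}$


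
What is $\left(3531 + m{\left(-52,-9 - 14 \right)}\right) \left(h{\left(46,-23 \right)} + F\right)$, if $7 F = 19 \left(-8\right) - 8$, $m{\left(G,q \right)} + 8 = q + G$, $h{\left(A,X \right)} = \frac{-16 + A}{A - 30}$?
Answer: $- \frac{506425}{7} \approx -72346.0$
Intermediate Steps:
$h{\left(A,X \right)} = \frac{-16 + A}{-30 + A}$
$m{\left(G,q \right)} = -8 + G + q$ ($m{\left(G,q \right)} = -8 + \left(q + G\right) = -8 + \left(G + q\right) = -8 + G + q$)
$F = - \frac{160}{7}$ ($F = \frac{19 \left(-8\right) - 8}{7} = \frac{-152 - 8}{7} = \frac{1}{7} \left(-160\right) = - \frac{160}{7} \approx -22.857$)
$\left(3531 + m{\left(-52,-9 - 14 \right)}\right) \left(h{\left(46,-23 \right)} + F\right) = \left(3531 - 83\right) \left(\frac{-16 + 46}{-30 + 46} - \frac{160}{7}\right) = \left(3531 - 83\right) \left(\frac{1}{16} \cdot 30 - \frac{160}{7}\right) = 3448 \left(\frac{15}{8} - \frac{160}{7}\right) = 3448 \left(- \frac{1175}{56}\right) = - \frac{506425}{7}$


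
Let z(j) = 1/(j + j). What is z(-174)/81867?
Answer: -1/28489716 ≈ -3.5100e-8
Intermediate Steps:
z(j) = 1/(2*j)
z(-174)/81867 = ((½)/(-174))/81867 = ((½)*(-1/174))*(1/81867) = -1/348*1/81867 = -1/28489716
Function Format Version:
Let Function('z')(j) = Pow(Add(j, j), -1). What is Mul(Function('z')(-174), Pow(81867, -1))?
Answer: Rational(-1, 28489716) ≈ -3.5100e-8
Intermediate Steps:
Function('z')(j) = Mul(Rational(1, 2), Pow(j, -1)) (Function('z')(j) = Pow(Mul(2, j), -1) = Mul(Rational(1, 2), Pow(j, -1)))
Mul(Function('z')(-174), Pow(81867, -1)) = Mul(Mul(Rational(1, 2), Pow(-174, -1)), Pow(81867, -1)) = Mul(Mul(Rational(1, 2), Rational(-1, 174)), Rational(1, 81867)) = Mul(Rational(-1, 348), Rational(1, 81867)) = Rational(-1, 28489716)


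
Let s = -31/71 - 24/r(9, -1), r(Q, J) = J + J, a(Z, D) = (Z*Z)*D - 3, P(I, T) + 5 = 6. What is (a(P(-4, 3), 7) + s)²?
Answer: 1221025/5041 ≈ 242.22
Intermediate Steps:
P(I, T) = 1 (P(I, T) = -5 + 6 = 1)
a(Z, D) = -3 + D*Z² (a(Z, D) = Z²*D - 3 = D*Z² - 3 = -3 + D*Z²)
r(Q, J) = 2*J
s = 821/71 (s = -31/71 - 24/(2*(-1)) = -31*1/71 - 24/(-2) = -31/71 - 24*(-½) = -31/71 + 12 = 821/71 ≈ 11.563)
(a(P(-4, 3), 7) + s)² = ((-3 + 7*1²) + 821/71)² = ((-3 + 7*1) + 821/71)² = ((-3 + 7) + 821/71)² = (4 + 821/71)² = (1105/71)² = 1221025/5041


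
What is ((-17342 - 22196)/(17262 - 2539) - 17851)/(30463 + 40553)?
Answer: -87619937/348522856 ≈ -0.25140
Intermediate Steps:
((-17342 - 22196)/(17262 - 2539) - 17851)/(30463 + 40553) = (-39538/14723 - 17851)/71016 = (-39538*1/14723 - 17851)*(1/71016) = (-39538/14723 - 17851)*(1/71016) = -262859811/14723*1/71016 = -87619937/348522856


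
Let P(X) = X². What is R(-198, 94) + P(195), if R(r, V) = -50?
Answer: 37975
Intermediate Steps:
R(-198, 94) + P(195) = -50 + 195² = -50 + 38025 = 37975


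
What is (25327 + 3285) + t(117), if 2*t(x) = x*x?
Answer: 70913/2 ≈ 35457.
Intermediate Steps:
t(x) = x²/2 (t(x) = (x*x)/2 = x²/2)
(25327 + 3285) + t(117) = (25327 + 3285) + (½)*117² = 28612 + (½)*13689 = 28612 + 13689/2 = 70913/2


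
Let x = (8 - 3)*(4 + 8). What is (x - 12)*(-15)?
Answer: -720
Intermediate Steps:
x = 60 (x = 5*12 = 60)
(x - 12)*(-15) = (60 - 12)*(-15) = 48*(-15) = -720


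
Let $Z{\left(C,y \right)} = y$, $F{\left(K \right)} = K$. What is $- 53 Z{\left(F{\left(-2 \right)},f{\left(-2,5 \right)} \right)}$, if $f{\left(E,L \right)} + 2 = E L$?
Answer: $636$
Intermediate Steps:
$f{\left(E,L \right)} = -2 + E L$
$- 53 Z{\left(F{\left(-2 \right)},f{\left(-2,5 \right)} \right)} = - 53 \left(-2 - 10\right) = \left(-53\right) \left(-12\right) = 636$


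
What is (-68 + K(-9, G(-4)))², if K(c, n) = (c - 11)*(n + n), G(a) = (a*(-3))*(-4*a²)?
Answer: 939545104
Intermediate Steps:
G(a) = 12*a³ (G(a) = (-3*a)*(-4*a²) = 12*a³)
K(c, n) = 2*n*(-11 + c) (K(c, n) = (-11 + c)*(2*n) = 2*n*(-11 + c))
(-68 + K(-9, G(-4)))² = (-68 + 2*(12*(-4)³)*(-11 - 9))² = (-68 + 2*(12*(-64))*(-20))² = (-68 + 2*(-768)*(-20))² = (-68 + 30720)² = 30652² = 939545104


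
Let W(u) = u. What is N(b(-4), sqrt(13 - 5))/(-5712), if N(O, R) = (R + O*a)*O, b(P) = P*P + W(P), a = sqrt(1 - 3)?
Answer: sqrt(2)*(-1 - 6*I)/238 ≈ -0.0059421 - 0.035652*I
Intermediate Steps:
a = I*sqrt(2) (a = sqrt(-2) = I*sqrt(2) ≈ 1.4142*I)
b(P) = P + P**2 (b(P) = P*P + P = P**2 + P = P + P**2)
N(O, R) = O*(R + I*O*sqrt(2)) (N(O, R) = (R + O*(I*sqrt(2)))*O = (R + I*O*sqrt(2))*O = O*(R + I*O*sqrt(2)))
N(b(-4), sqrt(13 - 5))/(-5712) = ((-4*(1 - 4))*(sqrt(13 - 5) + I*(-4*(1 - 4))*sqrt(2)))/(-5712) = ((-4*(-3))*(sqrt(8) + I*(-4*(-3))*sqrt(2)))*(-1/5712) = (12*(2*sqrt(2) + I*12*sqrt(2)))*(-1/5712) = (12*(2*sqrt(2) + 12*I*sqrt(2)))*(-1/5712) = (24*sqrt(2) + 144*I*sqrt(2))*(-1/5712) = -sqrt(2)/238 - 3*I*sqrt(2)/119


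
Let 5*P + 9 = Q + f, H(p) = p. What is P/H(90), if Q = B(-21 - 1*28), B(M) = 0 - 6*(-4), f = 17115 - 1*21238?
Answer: -2054/225 ≈ -9.1289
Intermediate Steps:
f = -4123 (f = 17115 - 21238 = -4123)
B(M) = 24 (B(M) = 0 + 24 = 24)
Q = 24
P = -4108/5 (P = -9/5 + (24 - 4123)/5 = -9/5 + (1/5)*(-4099) = -9/5 - 4099/5 = -4108/5 ≈ -821.60)
P/H(90) = -4108/5/90 = -4108/5*1/90 = -2054/225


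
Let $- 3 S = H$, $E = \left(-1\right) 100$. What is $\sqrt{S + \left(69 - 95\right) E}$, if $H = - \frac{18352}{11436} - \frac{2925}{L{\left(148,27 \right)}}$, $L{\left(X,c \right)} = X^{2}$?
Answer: $\frac{\sqrt{465609534297431}}{423132} \approx 50.996$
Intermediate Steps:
$E = -100$
$H = - \frac{108858127}{62623536}$ ($H = - \frac{18352}{11436} - \frac{2925}{148^{2}} = \left(-18352\right) \frac{1}{11436} - \frac{2925}{21904} = - \frac{4588}{2859} - \frac{2925}{21904} = - \frac{108858127}{62623536} \approx -1.7383$)
$S = \frac{108858127}{187870608}$ ($S = \left(- \frac{1}{3}\right) \left(- \frac{108858127}{62623536}\right) = \frac{108858127}{187870608} \approx 0.57943$)
$\sqrt{S + \left(69 - 95\right) E} = \sqrt{\frac{108858127}{187870608} + \left(69 - 95\right) \left(-100\right)} = \sqrt{\frac{108858127}{187870608} - -2600} = \sqrt{\frac{108858127}{187870608} + 2600} = \sqrt{\frac{488572438927}{187870608}} = \frac{\sqrt{465609534297431}}{423132}$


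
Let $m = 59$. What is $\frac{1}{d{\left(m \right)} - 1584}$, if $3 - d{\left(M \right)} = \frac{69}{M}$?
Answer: $- \frac{59}{93348} \approx -0.00063204$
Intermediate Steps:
$d{\left(M \right)} = 3 - \frac{69}{M}$
$\frac{1}{d{\left(m \right)} - 1584} = \frac{1}{\left(3 - \frac{69}{59}\right) - 1584} = \frac{1}{\frac{108}{59} - 1584} = \frac{1}{- \frac{93348}{59}} = - \frac{59}{93348}$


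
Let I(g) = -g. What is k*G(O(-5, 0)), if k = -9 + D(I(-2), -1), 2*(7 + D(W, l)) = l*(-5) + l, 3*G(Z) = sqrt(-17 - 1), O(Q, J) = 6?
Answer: -14*I*sqrt(2) ≈ -19.799*I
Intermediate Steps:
G(Z) = I*sqrt(2) (G(Z) = sqrt(-17 - 1)/3 = sqrt(-18)/3 = (3*I*sqrt(2))/3 = I*sqrt(2))
D(W, l) = -7 - 2*l (D(W, l) = -7 + (l*(-5) + l)/2 = -7 + (-5*l + l)/2 = -7 + (-4*l)/2 = -7 - 2*l)
k = -14 (k = -9 + (-7 - 2*(-1)) = -9 + (-7 + 2) = -9 - 5 = -14)
k*G(O(-5, 0)) = -14*I*sqrt(2)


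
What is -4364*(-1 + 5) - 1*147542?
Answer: -164998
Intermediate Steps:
-4364*(-1 + 5) - 1*147542 = -4364*4 - 147542 = -17456 - 147542 = -164998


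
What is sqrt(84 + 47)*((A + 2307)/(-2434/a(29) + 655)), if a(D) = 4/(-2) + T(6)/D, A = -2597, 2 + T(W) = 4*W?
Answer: -5220*sqrt(131)/47083 ≈ -1.2689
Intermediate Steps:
T(W) = -2 + 4*W
a(D) = -2 + 22/D (a(D) = 4/(-2) + (-2 + 4*6)/D = 4*(-1/2) + (-2 + 24)/D = -2 + 22/D)
sqrt(84 + 47)*((A + 2307)/(-2434/a(29) + 655)) = sqrt(84 + 47)*((-2597 + 2307)/(-2434/(-2 + 22/29) + 655)) = sqrt(131)*(-290/(-2434/(-2 + 22*(1/29)) + 655)) = sqrt(131)*(-290/(-2434/(-2 + 22/29) + 655)) = sqrt(131)*(-290/(-2434/(-36/29) + 655)) = sqrt(131)*(-290/(-2434*(-29/36) + 655)) = sqrt(131)*(-290/(35293/18 + 655)) = sqrt(131)*(-290/47083/18) = sqrt(131)*(-290*18/47083) = sqrt(131)*(-5220/47083) = -5220*sqrt(131)/47083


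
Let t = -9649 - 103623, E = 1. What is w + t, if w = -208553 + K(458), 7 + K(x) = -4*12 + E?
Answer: -321879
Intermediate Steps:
t = -113272
K(x) = -54 (K(x) = -7 + (-4*12 + 1) = -7 + (-48 + 1) = -7 - 47 = -54)
w = -208607 (w = -208553 - 54 = -208607)
w + t = -208607 - 113272 = -321879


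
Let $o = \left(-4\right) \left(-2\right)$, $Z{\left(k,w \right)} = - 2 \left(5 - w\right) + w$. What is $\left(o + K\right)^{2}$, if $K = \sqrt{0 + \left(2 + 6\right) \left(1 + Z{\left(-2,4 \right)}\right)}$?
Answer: $88 + 32 \sqrt{6} \approx 166.38$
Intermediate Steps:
$Z{\left(k,w \right)} = -10 + 3 w$ ($Z{\left(k,w \right)} = \left(-10 + 2 w\right) + w = -10 + 3 w$)
$o = 8$
$K = 2 \sqrt{6}$ ($K = \sqrt{0 + \left(2 + 6\right) \left(1 + \left(-10 + 3 \cdot 4\right)\right)} = \sqrt{0 + 8 \left(1 + \left(-10 + 12\right)\right)} = \sqrt{0 + 8 \left(1 + 2\right)} = \sqrt{0 + 8 \cdot 3} = \sqrt{0 + 24} = \sqrt{24} = 2 \sqrt{6} \approx 4.899$)
$\left(o + K\right)^{2} = \left(8 + 2 \sqrt{6}\right)^{2}$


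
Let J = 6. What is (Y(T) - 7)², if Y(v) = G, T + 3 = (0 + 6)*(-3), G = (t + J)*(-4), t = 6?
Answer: 3025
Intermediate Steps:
G = -48 (G = (6 + 6)*(-4) = 12*(-4) = -48)
T = -21 (T = -3 + (0 + 6)*(-3) = -3 + 6*(-3) = -3 - 18 = -21)
Y(v) = -48
(Y(T) - 7)² = (-48 - 7)² = (-55)² = 3025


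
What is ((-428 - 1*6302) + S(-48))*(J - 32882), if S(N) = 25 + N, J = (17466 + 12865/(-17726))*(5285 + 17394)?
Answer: -47410086765933441/17726 ≈ -2.6746e+12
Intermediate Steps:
J = 7021179159229/17726 (J = (17466 + 12865*(-1/17726))*22679 = (17466 - 12865/17726)*22679 = (309589451/17726)*22679 = 7021179159229/17726 ≈ 3.9609e+8)
((-428 - 1*6302) + S(-48))*(J - 32882) = ((-428 - 1*6302) + (25 - 48))*(7021179159229/17726 - 32882) = ((-428 - 6302) - 23)*(7020596292897/17726) = (-6730 - 23)*(7020596292897/17726) = -6753*7020596292897/17726 = -47410086765933441/17726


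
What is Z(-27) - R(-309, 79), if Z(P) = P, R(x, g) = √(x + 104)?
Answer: -27 - I*√205 ≈ -27.0 - 14.318*I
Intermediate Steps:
R(x, g) = √(104 + x)
Z(-27) - R(-309, 79) = -27 - √(104 - 309) = -27 - √(-205) = -27 - I*√205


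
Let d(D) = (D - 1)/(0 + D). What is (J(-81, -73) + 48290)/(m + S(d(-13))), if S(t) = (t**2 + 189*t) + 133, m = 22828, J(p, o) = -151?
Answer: 8135491/3915003 ≈ 2.0780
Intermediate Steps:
d(D) = (-1 + D)/D
S(t) = 133 + t**2 + 189*t
(J(-81, -73) + 48290)/(m + S(d(-13))) = (-151 + 48290)/(22828 + (133 + ((-1 - 13)/(-13))**2 + 189*((-1 - 13)/(-13)))) = 48139/(22828 + (133 + (-1/13*(-14))**2 + 189*(-1/13*(-14)))) = 48139/(22828 + (133 + (14/13)**2 + 189*(14/13))) = 48139/(22828 + (133 + 196/169 + 2646/13)) = 48139/(22828 + 57071/169) = 48139/(3915003/169) = 48139*(169/3915003) = 8135491/3915003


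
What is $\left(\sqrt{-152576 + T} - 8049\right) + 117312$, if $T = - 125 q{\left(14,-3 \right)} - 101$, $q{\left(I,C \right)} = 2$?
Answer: $109263 + i \sqrt{152927} \approx 1.0926 \cdot 10^{5} + 391.06 i$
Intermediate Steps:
$T = -351$ ($T = \left(-125\right) 2 - 101 = -250 - 101 = -351$)
$\left(\sqrt{-152576 + T} - 8049\right) + 117312 = \left(\sqrt{-152576 - 351} - 8049\right) + 117312 = \left(\sqrt{-152927} + \left(-90285 + 82236\right)\right) + 117312 = \left(i \sqrt{152927} - 8049\right) + 117312 = \left(-8049 + i \sqrt{152927}\right) + 117312 = 109263 + i \sqrt{152927}$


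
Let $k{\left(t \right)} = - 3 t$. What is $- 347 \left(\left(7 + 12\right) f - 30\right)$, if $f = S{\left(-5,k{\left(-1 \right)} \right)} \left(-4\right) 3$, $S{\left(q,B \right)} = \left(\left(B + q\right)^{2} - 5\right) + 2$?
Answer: $89526$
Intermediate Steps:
$S{\left(q,B \right)} = -3 + \left(B + q\right)^{2}$ ($S{\left(q,B \right)} = \left(-5 + \left(B + q\right)^{2}\right) + 2 = -3 + \left(B + q\right)^{2}$)
$f = -12$ ($f = \left(-3 + \left(\left(-3\right) \left(-1\right) - 5\right)^{2}\right) \left(-4\right) 3 = \left(-3 + \left(3 - 5\right)^{2}\right) \left(-4\right) 3 = \left(-3 + \left(-2\right)^{2}\right) \left(-4\right) 3 = \left(-3 + 4\right) \left(-4\right) 3 = 1 \left(-4\right) 3 = \left(-4\right) 3 = -12$)
$- 347 \left(\left(7 + 12\right) f - 30\right) = - 347 \left(\left(7 + 12\right) \left(-12\right) - 30\right) = - 347 \left(19 \left(-12\right) - 30\right) = - 347 \left(-228 - 30\right) = \left(-347\right) \left(-258\right) = 89526$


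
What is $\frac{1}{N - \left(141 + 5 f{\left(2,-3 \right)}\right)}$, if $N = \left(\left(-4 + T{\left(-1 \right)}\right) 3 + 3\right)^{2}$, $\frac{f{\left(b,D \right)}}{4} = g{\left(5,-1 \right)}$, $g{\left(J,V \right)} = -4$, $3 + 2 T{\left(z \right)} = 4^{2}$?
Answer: $\frac{4}{197} \approx 0.020305$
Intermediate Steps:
$T{\left(z \right)} = \frac{13}{2}$ ($T{\left(z \right)} = - \frac{3}{2} + \frac{4^{2}}{2} = - \frac{3}{2} + \frac{1}{2} \cdot 16 = - \frac{3}{2} + 8 = \frac{13}{2}$)
$f{\left(b,D \right)} = -16$ ($f{\left(b,D \right)} = 4 \left(-4\right) = -16$)
$N = \frac{441}{4}$ ($N = \left(\left(-4 + \frac{13}{2}\right) 3 + 3\right)^{2} = \left(\frac{5}{2} \cdot 3 + 3\right)^{2} = \left(\frac{15}{2} + 3\right)^{2} = \left(\frac{21}{2}\right)^{2} = \frac{441}{4} \approx 110.25$)
$\frac{1}{N - \left(141 + 5 f{\left(2,-3 \right)}\right)} = \frac{1}{\frac{441}{4} - 61} = \frac{1}{\frac{197}{4}} = \frac{4}{197}$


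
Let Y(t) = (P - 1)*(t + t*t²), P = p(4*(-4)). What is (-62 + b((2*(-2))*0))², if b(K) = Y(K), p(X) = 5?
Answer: 3844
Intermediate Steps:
P = 5
Y(t) = 4*t + 4*t³ (Y(t) = (5 - 1)*(t + t*t²) = 4*(t + t³) = 4*t + 4*t³)
b(K) = 4*K*(1 + K²)
(-62 + b((2*(-2))*0))² = (-62 + 4*((2*(-2))*0)*(1 + ((2*(-2))*0)²))² = (-62 + 4*(-4*0)*(1 + (-4*0)²))² = (-62 + 4*0*(1 + 0²))² = (-62 + 4*0*(1 + 0))² = (-62 + 4*0*1)² = (-62 + 0)² = (-62)² = 3844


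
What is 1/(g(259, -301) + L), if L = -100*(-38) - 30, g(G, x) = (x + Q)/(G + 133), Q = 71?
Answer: 196/738805 ≈ 0.00026529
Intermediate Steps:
g(G, x) = (71 + x)/(133 + G) (g(G, x) = (x + 71)/(G + 133) = (71 + x)/(133 + G))
L = 3770 (L = 3800 - 30 = 3770)
1/(g(259, -301) + L) = 1/((71 - 301)/(133 + 259) + 3770) = 1/(-230/392 + 3770) = 1/((1/392)*(-230) + 3770) = 1/(-115/196 + 3770) = 1/(738805/196) = 196/738805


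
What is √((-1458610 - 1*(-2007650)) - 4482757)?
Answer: I*√3933717 ≈ 1983.4*I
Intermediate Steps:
√((-1458610 - 1*(-2007650)) - 4482757) = √((-1458610 + 2007650) - 4482757) = √(549040 - 4482757) = √(-3933717) = I*√3933717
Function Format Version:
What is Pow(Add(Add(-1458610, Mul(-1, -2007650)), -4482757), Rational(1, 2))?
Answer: Mul(I, Pow(3933717, Rational(1, 2))) ≈ Mul(1983.4, I)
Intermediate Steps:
Pow(Add(Add(-1458610, Mul(-1, -2007650)), -4482757), Rational(1, 2)) = Pow(Add(Add(-1458610, 2007650), -4482757), Rational(1, 2)) = Pow(Add(549040, -4482757), Rational(1, 2)) = Pow(-3933717, Rational(1, 2)) = Mul(I, Pow(3933717, Rational(1, 2)))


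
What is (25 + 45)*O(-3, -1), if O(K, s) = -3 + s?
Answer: -280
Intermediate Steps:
(25 + 45)*O(-3, -1) = (25 + 45)*(-3 - 1) = 70*(-4) = -280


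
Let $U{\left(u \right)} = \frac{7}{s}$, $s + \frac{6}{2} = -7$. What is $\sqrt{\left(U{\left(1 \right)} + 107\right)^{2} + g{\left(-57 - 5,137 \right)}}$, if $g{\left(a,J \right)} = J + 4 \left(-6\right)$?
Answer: $\frac{\sqrt{1141269}}{10} \approx 106.83$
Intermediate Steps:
$s = -10$ ($s = -3 - 7 = -10$)
$U{\left(u \right)} = - \frac{7}{10}$ ($U{\left(u \right)} = \frac{7}{-10} = 7 \left(- \frac{1}{10}\right) = - \frac{7}{10}$)
$g{\left(a,J \right)} = -24 + J$ ($g{\left(a,J \right)} = J - 24 = -24 + J$)
$\sqrt{\left(U{\left(1 \right)} + 107\right)^{2} + g{\left(-57 - 5,137 \right)}} = \sqrt{\left(- \frac{7}{10} + 107\right)^{2} + \left(-24 + 137\right)} = \sqrt{\left(\frac{1063}{10}\right)^{2} + 113} = \sqrt{\frac{1129969}{100} + 113} = \sqrt{\frac{1141269}{100}} = \frac{\sqrt{1141269}}{10}$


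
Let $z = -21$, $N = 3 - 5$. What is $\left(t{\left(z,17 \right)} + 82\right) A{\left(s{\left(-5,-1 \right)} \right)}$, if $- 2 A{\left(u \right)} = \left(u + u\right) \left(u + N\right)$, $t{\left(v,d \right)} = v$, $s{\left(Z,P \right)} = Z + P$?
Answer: $-2928$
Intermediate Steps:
$s{\left(Z,P \right)} = P + Z$
$N = -2$ ($N = 3 - 5 = -2$)
$A{\left(u \right)} = - u \left(-2 + u\right)$ ($A{\left(u \right)} = - \frac{\left(u + u\right) \left(u - 2\right)}{2} = - \frac{2 u \left(-2 + u\right)}{2} = - u \left(-2 + u\right)$)
$\left(t{\left(z,17 \right)} + 82\right) A{\left(s{\left(-5,-1 \right)} \right)} = \left(-21 + 82\right) \left(-1 - 5\right) \left(2 - \left(-1 - 5\right)\right) = 61 \left(- 6 \left(2 - -6\right)\right) = 61 \left(- 6 \left(2 + 6\right)\right) = 61 \left(\left(-6\right) 8\right) = 61 \left(-48\right) = -2928$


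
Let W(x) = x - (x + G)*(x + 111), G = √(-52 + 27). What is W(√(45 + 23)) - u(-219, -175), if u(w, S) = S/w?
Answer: -15067/219 - 555*I - 10*√17*(22 + I) ≈ -975.88 - 596.23*I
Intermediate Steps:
G = 5*I (G = √(-25) = 5*I ≈ 5.0*I)
W(x) = x - (111 + x)*(x + 5*I) (W(x) = x - (x + 5*I)*(x + 111) = x - (x + 5*I)*(111 + x) = x - (111 + x)*(x + 5*I))
W(√(45 + 23)) - u(-219, -175) = (-(√(45 + 23))² - 555*I - 5*√(45 + 23)*(22 + I)) - (-175)/(-219) = (-(√68)² - 555*I - 5*√68*(22 + I)) - (-175)*(-1)/219 = (-(2*√17)² - 555*I - 5*2*√17*(22 + I)) - 1*175/219 = (-1*68 - 555*I - 10*√17*(22 + I)) - 175/219 = (-68 - 555*I - 10*√17*(22 + I)) - 175/219 = -15067/219 - 555*I - 10*√17*(22 + I)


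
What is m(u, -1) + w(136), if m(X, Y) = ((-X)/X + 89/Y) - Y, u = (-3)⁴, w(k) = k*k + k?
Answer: 18543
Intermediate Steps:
w(k) = k + k² (w(k) = k² + k = k + k²)
u = 81
m(X, Y) = -1 - Y + 89/Y (m(X, Y) = (-1 + 89/Y) - Y = -1 - Y + 89/Y)
m(u, -1) + w(136) = (-1 - 1*(-1) + 89/(-1)) + 136*(1 + 136) = (-1 + 1 + 89*(-1)) + 136*137 = (-1 + 1 - 89) + 18632 = -89 + 18632 = 18543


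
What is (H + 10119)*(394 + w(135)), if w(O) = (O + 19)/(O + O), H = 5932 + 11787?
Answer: 1482846746/135 ≈ 1.0984e+7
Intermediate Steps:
H = 17719
w(O) = (19 + O)/(2*O) (w(O) = (19 + O)/((2*O)) = (19 + O)*(1/(2*O)) = (19 + O)/(2*O))
(H + 10119)*(394 + w(135)) = (17719 + 10119)*(394 + (½)*(19 + 135)/135) = 27838*(394 + (½)*(1/135)*154) = 27838*(394 + 77/135) = 27838*(53267/135) = 1482846746/135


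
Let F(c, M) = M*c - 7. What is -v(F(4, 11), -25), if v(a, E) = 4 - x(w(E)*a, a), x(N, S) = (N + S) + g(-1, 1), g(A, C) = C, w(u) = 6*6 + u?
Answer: 441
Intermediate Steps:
w(u) = 36 + u
F(c, M) = -7 + M*c
x(N, S) = 1 + N + S (x(N, S) = (N + S) + 1 = 1 + N + S)
v(a, E) = 3 - a - a*(36 + E) (v(a, E) = 4 - (1 + (36 + E)*a + a) = 4 - (1 + a*(36 + E) + a) = 4 - (1 + a + a*(36 + E)) = 4 + (-1 - a - a*(36 + E)) = 3 - a - a*(36 + E))
-v(F(4, 11), -25) = -(3 - (-7 + 11*4) - (-7 + 11*4)*(36 - 25)) = -(3 - (-7 + 44) - 1*(-7 + 44)*11) = -(3 - 1*37 - 1*37*11) = -(3 - 37 - 407) = -1*(-441) = 441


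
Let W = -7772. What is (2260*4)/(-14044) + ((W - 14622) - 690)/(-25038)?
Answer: 12231022/43954209 ≈ 0.27827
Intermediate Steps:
(2260*4)/(-14044) + ((W - 14622) - 690)/(-25038) = (2260*4)/(-14044) + ((-7772 - 14622) - 690)/(-25038) = 9040*(-1/14044) + (-22394 - 690)*(-1/25038) = -2260/3511 - 23084*(-1/25038) = -2260/3511 + 11542/12519 = 12231022/43954209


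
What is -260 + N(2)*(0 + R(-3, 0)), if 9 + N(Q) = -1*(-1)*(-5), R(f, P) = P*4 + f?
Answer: -218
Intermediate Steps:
R(f, P) = f + 4*P (R(f, P) = 4*P + f = f + 4*P)
N(Q) = -14 (N(Q) = -9 - 1*(-1)*(-5) = -9 + 1*(-5) = -9 - 5 = -14)
-260 + N(2)*(0 + R(-3, 0)) = -260 - 14*(0 + (-3 + 4*0)) = -260 - 14*(0 + (-3 + 0)) = -260 - 14*(0 - 3) = -260 - 14*(-3) = -260 + 42 = -218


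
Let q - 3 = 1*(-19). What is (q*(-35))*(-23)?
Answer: -12880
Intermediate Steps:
q = -16 (q = 3 + 1*(-19) = 3 - 19 = -16)
(q*(-35))*(-23) = -16*(-35)*(-23) = 560*(-23) = -12880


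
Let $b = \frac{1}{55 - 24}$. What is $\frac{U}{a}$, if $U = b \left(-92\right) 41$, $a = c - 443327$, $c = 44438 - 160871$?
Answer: $\frac{943}{4338140} \approx 0.00021737$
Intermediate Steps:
$b = \frac{1}{31} \approx 0.032258$
$c = -116433$ ($c = 44438 - 160871 = -116433$)
$a = -559760$ ($a = -116433 - 443327 = -559760$)
$U = - \frac{3772}{31}$ ($U = \frac{1}{31} \left(-92\right) 41 = \left(- \frac{92}{31}\right) 41 = - \frac{3772}{31} \approx -121.68$)
$\frac{U}{a} = - \frac{3772}{31 \left(-559760\right)} = \left(- \frac{3772}{31}\right) \left(- \frac{1}{559760}\right) = \frac{943}{4338140}$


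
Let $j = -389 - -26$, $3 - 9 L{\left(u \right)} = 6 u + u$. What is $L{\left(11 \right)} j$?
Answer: $\frac{8954}{3} \approx 2984.7$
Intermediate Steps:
$L{\left(u \right)} = \frac{1}{3} - \frac{7 u}{9}$ ($L{\left(u \right)} = \frac{1}{3} - \frac{6 u + u}{9} = \frac{1}{3} - \frac{7 u}{9}$)
$j = -363$ ($j = -389 + 26 = -363$)
$L{\left(11 \right)} j = \left(\frac{1}{3} - \frac{77}{9}\right) \left(-363\right) = \left(- \frac{74}{9}\right) \left(-363\right) = \frac{8954}{3}$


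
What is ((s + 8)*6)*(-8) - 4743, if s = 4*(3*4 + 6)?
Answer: -8583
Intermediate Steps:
s = 72 (s = 4*(12 + 6) = 4*18 = 72)
((s + 8)*6)*(-8) - 4743 = ((72 + 8)*6)*(-8) - 4743 = (80*6)*(-8) - 4743 = 480*(-8) - 4743 = -3840 - 4743 = -8583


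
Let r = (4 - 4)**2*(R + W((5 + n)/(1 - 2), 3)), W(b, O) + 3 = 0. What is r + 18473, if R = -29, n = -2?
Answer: 18473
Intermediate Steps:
W(b, O) = -3 (W(b, O) = -3 + 0 = -3)
r = 0 (r = (4 - 4)**2*(-29 - 3) = 0**2*(-32) = 0*(-32) = 0)
r + 18473 = 0 + 18473 = 18473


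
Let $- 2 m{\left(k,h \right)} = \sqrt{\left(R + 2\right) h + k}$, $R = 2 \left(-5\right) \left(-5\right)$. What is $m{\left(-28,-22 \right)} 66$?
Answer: $- 66 i \sqrt{293} \approx - 1129.7 i$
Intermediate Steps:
$R = 50$ ($R = \left(-10\right) \left(-5\right) = 50$)
$m{\left(k,h \right)} = - \frac{\sqrt{k + 52 h}}{2}$ ($m{\left(k,h \right)} = - \frac{\sqrt{\left(50 + 2\right) h + k}}{2} = - \frac{\sqrt{52 h + k}}{2} = - \frac{\sqrt{k + 52 h}}{2}$)
$m{\left(-28,-22 \right)} 66 = - \frac{\sqrt{-28 + 52 \left(-22\right)}}{2} \cdot 66 = - \frac{\sqrt{-28 - 1144}}{2} \cdot 66 = - \frac{\sqrt{-1172}}{2} \cdot 66 = - \frac{2 i \sqrt{293}}{2} \cdot 66 = - i \sqrt{293} \cdot 66 = - 66 i \sqrt{293}$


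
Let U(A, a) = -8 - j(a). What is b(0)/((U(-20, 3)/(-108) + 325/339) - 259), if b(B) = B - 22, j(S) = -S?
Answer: 268488/3148571 ≈ 0.085273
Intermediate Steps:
U(A, a) = -8 + a (U(A, a) = -8 - (-1)*a = -8 + a)
b(B) = -22 + B
b(0)/((U(-20, 3)/(-108) + 325/339) - 259) = (-22 + 0)/(((-8 + 3)/(-108) + 325/339) - 259) = -22/((-5*(-1/108) + 325*(1/339)) - 259) = -22/((5/108 + 325/339) - 259) = -22/(12265/12204 - 259) = -22/(-3148571/12204) = -22*(-12204/3148571) = 268488/3148571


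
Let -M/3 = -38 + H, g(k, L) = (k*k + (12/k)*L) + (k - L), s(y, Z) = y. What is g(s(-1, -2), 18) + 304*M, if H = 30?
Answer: 7062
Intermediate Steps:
g(k, L) = k + k**2 - L + 12*L/k (g(k, L) = (k**2 + 12*L/k) + (k - L) = k + k**2 - L + 12*L/k)
M = 24 (M = -3*(-38 + 30) = -3*(-8) = 24)
g(s(-1, -2), 18) + 304*M = (-1 + (-1)**2 - 1*18 + 12*18/(-1)) + 304*24 = (-1 + 1 - 18 + 12*18*(-1)) + 7296 = (-1 + 1 - 18 - 216) + 7296 = -234 + 7296 = 7062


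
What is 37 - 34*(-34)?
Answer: 1193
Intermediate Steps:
37 - 34*(-34) = 37 + 1156 = 1193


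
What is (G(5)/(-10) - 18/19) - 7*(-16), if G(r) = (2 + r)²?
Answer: 20169/190 ≈ 106.15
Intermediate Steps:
(G(5)/(-10) - 18/19) - 7*(-16) = ((2 + 5)²/(-10) - 18/19) - 7*(-16) = (7²*(-⅒) - 18*1/19) + 112 = (49*(-⅒) - 18/19) + 112 = (-49/10 - 18/19) + 112 = -1111/190 + 112 = 20169/190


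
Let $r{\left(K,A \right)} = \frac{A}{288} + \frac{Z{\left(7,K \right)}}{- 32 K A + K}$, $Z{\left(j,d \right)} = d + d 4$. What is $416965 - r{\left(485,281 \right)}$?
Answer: $\frac{119965553521}{287712} \approx 4.1696 \cdot 10^{5}$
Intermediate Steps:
$Z{\left(j,d \right)} = 5 d$ ($Z{\left(j,d \right)} = d + 4 d = 5 d$)
$r{\left(K,A \right)} = \frac{A}{288} + \frac{5 K}{K - 32 A K}$ ($r{\left(K,A \right)} = \frac{A}{288} + \frac{5 K}{- 32 K A + K} = A \frac{1}{288} + \frac{5 K}{- 32 A K + K} = \frac{A}{288} + \frac{5 K}{K - 32 A K}$)
$416965 - r{\left(485,281 \right)} = 416965 - \frac{-1440 - 281 + 32 \cdot 281^{2}}{288 \left(-1 + 32 \cdot 281\right)} = 416965 - \frac{-1440 - 281 + 32 \cdot 78961}{288 \left(-1 + 8992\right)} = 416965 - \frac{-1440 - 281 + 2526752}{288 \cdot 8991} = 416965 - \frac{1}{288} \cdot \frac{1}{8991} \cdot 2525031 = 416965 - \frac{280559}{287712} = \frac{119965553521}{287712}$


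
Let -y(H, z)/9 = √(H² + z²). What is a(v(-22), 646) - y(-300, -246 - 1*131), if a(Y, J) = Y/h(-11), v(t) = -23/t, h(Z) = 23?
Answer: 1/22 + 9*√232129 ≈ 4336.2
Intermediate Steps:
a(Y, J) = Y/23
y(H, z) = -9*√(H² + z²)
a(v(-22), 646) - y(-300, -246 - 1*131) = (-23/(-22))/23 - (-9)*√((-300)² + (-246 - 1*131)²) = (-23*(-1/22))/23 - (-9)*√(90000 + (-246 - 131)²) = (1/23)*(23/22) - (-9)*√(90000 + (-377)²) = 1/22 - (-9)*√(90000 + 142129) = 1/22 - (-9)*√232129 = 1/22 + 9*√232129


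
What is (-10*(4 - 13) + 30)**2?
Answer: 14400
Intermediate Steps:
(-10*(4 - 13) + 30)**2 = (-10*(-9) + 30)**2 = (90 + 30)**2 = 120**2 = 14400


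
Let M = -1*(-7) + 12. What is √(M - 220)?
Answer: I*√201 ≈ 14.177*I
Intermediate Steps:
M = 19 (M = 7 + 12 = 19)
√(M - 220) = √(19 - 220) = √(-201) = I*√201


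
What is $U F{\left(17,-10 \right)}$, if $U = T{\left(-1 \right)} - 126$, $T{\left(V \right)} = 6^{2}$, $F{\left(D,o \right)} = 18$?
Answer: $-1620$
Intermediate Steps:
$T{\left(V \right)} = 36$
$U = -90$ ($U = 36 - 126 = -90$)
$U F{\left(17,-10 \right)} = \left(-90\right) 18 = -1620$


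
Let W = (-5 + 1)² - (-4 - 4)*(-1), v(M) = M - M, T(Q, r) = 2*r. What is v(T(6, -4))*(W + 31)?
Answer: 0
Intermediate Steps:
v(M) = 0
W = 8 (W = (-4)² - (-8)*(-1) = 16 - 1*8 = 16 - 8 = 8)
v(T(6, -4))*(W + 31) = 0*(8 + 31) = 0*39 = 0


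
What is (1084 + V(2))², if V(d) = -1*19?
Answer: 1134225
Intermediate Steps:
V(d) = -19
(1084 + V(2))² = (1084 - 19)² = 1065² = 1134225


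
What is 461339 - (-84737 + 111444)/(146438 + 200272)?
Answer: 159950817983/346710 ≈ 4.6134e+5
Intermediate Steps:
461339 - (-84737 + 111444)/(146438 + 200272) = 461339 - 26707/346710 = 159950817983/346710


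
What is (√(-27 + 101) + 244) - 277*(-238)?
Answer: 66170 + √74 ≈ 66179.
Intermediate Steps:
(√(-27 + 101) + 244) - 277*(-238) = (√74 + 244) + 65926 = (244 + √74) + 65926 = 66170 + √74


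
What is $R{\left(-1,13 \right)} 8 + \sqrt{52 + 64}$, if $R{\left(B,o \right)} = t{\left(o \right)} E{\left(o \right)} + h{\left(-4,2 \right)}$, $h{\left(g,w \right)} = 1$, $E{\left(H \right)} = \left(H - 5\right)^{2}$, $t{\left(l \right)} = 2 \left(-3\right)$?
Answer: $-3064 + 2 \sqrt{29} \approx -3053.2$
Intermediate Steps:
$t{\left(l \right)} = -6$
$E{\left(H \right)} = \left(-5 + H\right)^{2}$
$R{\left(B,o \right)} = 1 - 6 \left(-5 + o\right)^{2}$ ($R{\left(B,o \right)} = - 6 \left(-5 + o\right)^{2} + 1 = 1 - 6 \left(-5 + o\right)^{2}$)
$R{\left(-1,13 \right)} 8 + \sqrt{52 + 64} = \left(1 - 6 \left(-5 + 13\right)^{2}\right) 8 + \sqrt{52 + 64} = \left(1 - 6 \cdot 8^{2}\right) 8 + \sqrt{116} = \left(1 - 384\right) 8 + 2 \sqrt{29} = \left(-383\right) 8 + 2 \sqrt{29} = -3064 + 2 \sqrt{29}$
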